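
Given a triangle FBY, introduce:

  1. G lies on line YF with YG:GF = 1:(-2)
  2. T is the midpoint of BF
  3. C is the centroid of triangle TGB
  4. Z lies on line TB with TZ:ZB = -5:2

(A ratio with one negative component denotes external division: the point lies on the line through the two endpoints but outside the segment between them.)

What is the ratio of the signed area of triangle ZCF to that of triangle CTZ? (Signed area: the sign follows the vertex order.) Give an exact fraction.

[ZCF]:[CTZ] = 8/5

Assign F = (0, 0), B = (1, 0), Y = (0, 1) — the answer is frame-independent, so this choice is without loss of generality.
1. G lies on line YF with YG:GF = 1:(-2) ⇒ G = (0, 2)
2. T is the midpoint of BF ⇒ T = (1/2, 0)
3. C is the centroid of triangle TGB ⇒ C = (1/2, 2/3)
4. Z lies on line TB with TZ:ZB = -5:2 ⇒ Z = (4/3, 0)
2·[ZCF] = 8/9, 2·[CTZ] = 5/9
[ZCF]:[CTZ] = 8/9:5/9 = 8/5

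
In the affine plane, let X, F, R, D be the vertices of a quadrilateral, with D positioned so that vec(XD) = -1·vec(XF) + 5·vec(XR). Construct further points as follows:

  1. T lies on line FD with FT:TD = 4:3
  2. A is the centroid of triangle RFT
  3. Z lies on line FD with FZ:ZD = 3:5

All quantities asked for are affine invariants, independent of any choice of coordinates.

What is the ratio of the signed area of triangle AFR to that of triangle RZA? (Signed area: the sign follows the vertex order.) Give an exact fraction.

[AFR]:[RZA] = 16/5

Choose coordinates X = (0, 0), F = (1, 0), R = (0, 1), D = (-1, 5).
1. T lies on line FD with FT:TD = 4:3 ⇒ T = (-1/7, 20/7)
2. A is the centroid of triangle RFT ⇒ A = (2/7, 9/7)
3. Z lies on line FD with FZ:ZD = 3:5 ⇒ Z = (1/4, 15/8)
2·[AFR] = -4/7, 2·[RZA] = -5/28
[AFR]:[RZA] = -4/7:-5/28 = 16/5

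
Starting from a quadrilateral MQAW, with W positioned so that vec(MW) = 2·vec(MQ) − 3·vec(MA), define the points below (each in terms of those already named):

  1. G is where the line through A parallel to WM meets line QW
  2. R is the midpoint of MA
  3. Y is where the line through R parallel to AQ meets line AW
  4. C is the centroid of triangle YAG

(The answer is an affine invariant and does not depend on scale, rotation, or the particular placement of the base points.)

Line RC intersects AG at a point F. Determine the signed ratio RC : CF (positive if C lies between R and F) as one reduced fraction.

RC:CF = 5

Work in coordinates with M = (0, 0), Q = (1, 0), A = (0, 1), W = (2, -3).
1. G is where the line through A parallel to WM meets line QW ⇒ G = (4/3, -1)
2. R is the midpoint of MA ⇒ R = (0, 1/2)
3. Y is where the line through R parallel to AQ meets line AW ⇒ Y = (1/2, 0)
4. C is the centroid of triangle YAG ⇒ C = (11/18, 0)
line RC meets AG at F = (11/15, -1/10)
C = R + t·(F−R) with t = 5/6, so RC:CF = 5/6:1/6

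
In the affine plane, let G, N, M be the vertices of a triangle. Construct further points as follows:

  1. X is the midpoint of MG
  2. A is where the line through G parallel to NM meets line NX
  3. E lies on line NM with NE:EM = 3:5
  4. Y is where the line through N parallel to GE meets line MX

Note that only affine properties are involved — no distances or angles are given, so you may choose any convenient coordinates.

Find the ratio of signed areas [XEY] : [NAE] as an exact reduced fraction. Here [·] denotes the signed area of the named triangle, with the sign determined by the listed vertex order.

[XEY]:[NAE] = 11/6

Choose coordinates G = (0, 0), N = (1, 0), M = (0, 1).
1. X is the midpoint of MG ⇒ X = (0, 1/2)
2. A is where the line through G parallel to NM meets line NX ⇒ A = (-1, 1)
3. E lies on line NM with NE:EM = 3:5 ⇒ E = (5/8, 3/8)
4. Y is where the line through N parallel to GE meets line MX ⇒ Y = (0, -3/5)
2·[XEY] = -11/16, 2·[NAE] = -3/8
[XEY]:[NAE] = -11/16:-3/8 = 11/6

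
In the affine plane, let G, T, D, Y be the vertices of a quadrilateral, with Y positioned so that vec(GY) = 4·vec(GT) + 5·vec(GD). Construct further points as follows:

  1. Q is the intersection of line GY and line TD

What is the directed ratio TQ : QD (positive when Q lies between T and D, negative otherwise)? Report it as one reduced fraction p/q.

Choose coordinates G = (0, 0), T = (1, 0), D = (0, 1), Y = (4, 5).
1. Q is the intersection of line GY and line TD ⇒ Q = (4/9, 5/9)
Q = T + t·(D−T) with t = 5/9, so TQ:QD = t:(1−t) = 5/9:4/9

TQ:QD = 5/4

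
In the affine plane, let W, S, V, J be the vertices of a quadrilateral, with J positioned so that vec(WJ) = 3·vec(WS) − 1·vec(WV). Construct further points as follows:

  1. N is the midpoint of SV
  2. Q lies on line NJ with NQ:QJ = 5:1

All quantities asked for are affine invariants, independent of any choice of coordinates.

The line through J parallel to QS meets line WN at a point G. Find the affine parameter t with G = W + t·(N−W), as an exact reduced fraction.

Choose coordinates W = (0, 0), S = (1, 0), V = (0, 1), J = (3, -1).
1. N is the midpoint of SV ⇒ N = (1/2, 1/2)
2. Q lies on line NJ with NQ:QJ = 5:1 ⇒ Q = (31/12, -3/4)
through J parallel to QS: direction (-19/12, 3/4); meets WN at G = (2/7, 2/7)
G = W + t·(N−W) with t = 4/7

t = 4/7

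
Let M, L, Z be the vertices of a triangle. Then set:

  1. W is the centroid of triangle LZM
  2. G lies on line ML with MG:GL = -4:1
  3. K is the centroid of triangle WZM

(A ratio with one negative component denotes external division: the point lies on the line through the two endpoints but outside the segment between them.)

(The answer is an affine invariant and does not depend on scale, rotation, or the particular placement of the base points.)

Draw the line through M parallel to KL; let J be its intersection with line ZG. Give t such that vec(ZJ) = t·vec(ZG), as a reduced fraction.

t = 3

Choose coordinates M = (0, 0), L = (1, 0), Z = (0, 1).
1. W is the centroid of triangle LZM ⇒ W = (1/3, 1/3)
2. G lies on line ML with MG:GL = -4:1 ⇒ G = (4/3, 0)
3. K is the centroid of triangle WZM ⇒ K = (1/9, 4/9)
through M parallel to KL: direction (8/9, -4/9); meets ZG at J = (4, -2)
J = Z + t·(G−Z) with t = 3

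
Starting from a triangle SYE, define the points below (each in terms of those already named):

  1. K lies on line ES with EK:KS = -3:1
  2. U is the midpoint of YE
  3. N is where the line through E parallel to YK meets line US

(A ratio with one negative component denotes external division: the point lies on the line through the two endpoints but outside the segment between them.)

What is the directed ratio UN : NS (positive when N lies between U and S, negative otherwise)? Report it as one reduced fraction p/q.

Set S = (0, 0), Y = (1, 0), E = (0, 1); any affine frame gives the same invariant.
1. K lies on line ES with EK:KS = -3:1 ⇒ K = (0, -1/2)
2. U is the midpoint of YE ⇒ U = (1/2, 1/2)
3. N is where the line through E parallel to YK meets line US ⇒ N = (2, 2)
N = U + t·(S−U) with t = -3, so UN:NS = t:(1−t) = -3:4

UN:NS = -3/4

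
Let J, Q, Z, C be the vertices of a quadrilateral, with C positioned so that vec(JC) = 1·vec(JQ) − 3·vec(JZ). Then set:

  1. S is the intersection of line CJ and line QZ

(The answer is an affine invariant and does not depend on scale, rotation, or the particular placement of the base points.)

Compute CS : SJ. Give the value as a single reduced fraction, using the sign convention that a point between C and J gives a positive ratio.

CS:SJ = -3

Assign J = (0, 0), Q = (1, 0), Z = (0, 1), C = (1, -3) — the answer is frame-independent, so this choice is without loss of generality.
1. S is the intersection of line CJ and line QZ ⇒ S = (-1/2, 3/2)
S = C + t·(J−C) with t = 3/2, so CS:SJ = t:(1−t) = 3/2:-1/2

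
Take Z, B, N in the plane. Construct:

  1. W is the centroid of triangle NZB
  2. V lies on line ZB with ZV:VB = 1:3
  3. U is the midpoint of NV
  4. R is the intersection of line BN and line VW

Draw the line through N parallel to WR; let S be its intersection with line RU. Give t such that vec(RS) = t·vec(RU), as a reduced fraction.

Set Z = (0, 0), B = (1, 0), N = (0, 1); any affine frame gives the same invariant.
1. W is the centroid of triangle NZB ⇒ W = (1/3, 1/3)
2. V lies on line ZB with ZV:VB = 1:3 ⇒ V = (1/4, 0)
3. U is the midpoint of NV ⇒ U = (1/8, 1/2)
4. R is the intersection of line BN and line VW ⇒ R = (2/5, 3/5)
through N parallel to WR: direction (1/15, 4/15); meets RU at S = (-3/20, 2/5)
S = R + t·(U−R) with t = 2

t = 2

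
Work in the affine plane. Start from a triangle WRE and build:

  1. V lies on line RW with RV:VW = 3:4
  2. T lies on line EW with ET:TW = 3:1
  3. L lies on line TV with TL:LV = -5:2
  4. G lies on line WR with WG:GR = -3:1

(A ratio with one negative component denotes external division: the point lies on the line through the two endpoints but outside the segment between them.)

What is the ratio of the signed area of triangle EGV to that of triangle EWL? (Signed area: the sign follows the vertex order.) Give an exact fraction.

[EGV]:[EWL] = -39/40

Work in coordinates with W = (0, 0), R = (1, 0), E = (0, 1).
1. V lies on line RW with RV:VW = 3:4 ⇒ V = (4/7, 0)
2. T lies on line EW with ET:TW = 3:1 ⇒ T = (0, 1/4)
3. L lies on line TV with TL:LV = -5:2 ⇒ L = (20/21, -1/6)
4. G lies on line WR with WG:GR = -3:1 ⇒ G = (3/2, 0)
2·[EGV] = -13/14, 2·[EWL] = 20/21
[EGV]:[EWL] = -13/14:20/21 = -39/40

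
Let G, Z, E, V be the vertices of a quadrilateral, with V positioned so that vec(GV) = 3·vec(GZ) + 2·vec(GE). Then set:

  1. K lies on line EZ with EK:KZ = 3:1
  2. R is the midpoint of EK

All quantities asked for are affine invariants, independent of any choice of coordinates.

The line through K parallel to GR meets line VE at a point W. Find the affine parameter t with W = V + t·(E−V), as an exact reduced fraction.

Set G = (0, 0), Z = (1, 0), E = (0, 1), V = (3, 2); any affine frame gives the same invariant.
1. K lies on line EZ with EK:KZ = 3:1 ⇒ K = (3/4, 1/4)
2. R is the midpoint of EK ⇒ R = (3/8, 5/8)
through K parallel to GR: direction (3/8, 5/8); meets VE at W = (3/2, 3/2)
W = V + t·(E−V) with t = 1/2

t = 1/2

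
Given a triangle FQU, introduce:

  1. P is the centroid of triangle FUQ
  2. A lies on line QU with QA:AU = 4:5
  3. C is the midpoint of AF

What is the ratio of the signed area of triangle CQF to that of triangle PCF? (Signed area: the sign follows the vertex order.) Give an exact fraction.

[CQF]:[PCF] = 12

Assign F = (0, 0), Q = (1, 0), U = (0, 1) — the answer is frame-independent, so this choice is without loss of generality.
1. P is the centroid of triangle FUQ ⇒ P = (1/3, 1/3)
2. A lies on line QU with QA:AU = 4:5 ⇒ A = (5/9, 4/9)
3. C is the midpoint of AF ⇒ C = (5/18, 2/9)
2·[CQF] = -2/9, 2·[PCF] = -1/54
[CQF]:[PCF] = -2/9:-1/54 = 12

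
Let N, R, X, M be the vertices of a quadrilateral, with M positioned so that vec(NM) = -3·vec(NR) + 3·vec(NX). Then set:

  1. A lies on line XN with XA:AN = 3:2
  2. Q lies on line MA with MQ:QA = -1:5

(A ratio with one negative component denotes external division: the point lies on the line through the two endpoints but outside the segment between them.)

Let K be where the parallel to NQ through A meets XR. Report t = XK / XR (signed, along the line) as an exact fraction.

Assign N = (0, 0), R = (1, 0), X = (0, 1), M = (-3, 3) — the answer is frame-independent, so this choice is without loss of generality.
1. A lies on line XN with XA:AN = 3:2 ⇒ A = (0, 2/5)
2. Q lies on line MA with MQ:QA = -1:5 ⇒ Q = (-15/4, 73/20)
through A parallel to NQ: direction (-15/4, 73/20); meets XR at K = (45/2, -43/2)
K = X + t·(R−X) with t = 45/2

t = 45/2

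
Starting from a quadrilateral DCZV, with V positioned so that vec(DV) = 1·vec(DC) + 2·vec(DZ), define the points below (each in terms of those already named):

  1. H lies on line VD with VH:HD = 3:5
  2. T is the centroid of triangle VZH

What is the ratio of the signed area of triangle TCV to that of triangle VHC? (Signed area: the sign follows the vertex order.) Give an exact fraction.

Choose coordinates D = (0, 0), C = (1, 0), Z = (0, 1), V = (1, 2).
1. H lies on line VD with VH:HD = 3:5 ⇒ H = (5/8, 5/4)
2. T is the centroid of triangle VZH ⇒ T = (13/24, 17/12)
2·[TCV] = 11/12, 2·[VHC] = 3/4
[TCV]:[VHC] = 11/12:3/4 = 11/9

[TCV]:[VHC] = 11/9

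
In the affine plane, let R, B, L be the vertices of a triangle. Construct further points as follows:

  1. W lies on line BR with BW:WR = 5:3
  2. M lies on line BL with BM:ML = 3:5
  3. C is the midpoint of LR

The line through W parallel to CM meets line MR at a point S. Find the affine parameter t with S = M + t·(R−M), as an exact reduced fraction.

t = 17/20

Set R = (0, 0), B = (1, 0), L = (0, 1); any affine frame gives the same invariant.
1. W lies on line BR with BW:WR = 5:3 ⇒ W = (3/8, 0)
2. M lies on line BL with BM:ML = 3:5 ⇒ M = (5/8, 3/8)
3. C is the midpoint of LR ⇒ C = (0, 1/2)
through W parallel to CM: direction (5/8, -1/8); meets MR at S = (3/32, 9/160)
S = M + t·(R−M) with t = 17/20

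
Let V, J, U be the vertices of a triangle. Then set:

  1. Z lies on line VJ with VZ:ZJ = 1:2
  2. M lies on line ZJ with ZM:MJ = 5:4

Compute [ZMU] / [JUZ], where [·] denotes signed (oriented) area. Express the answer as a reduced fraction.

Choose coordinates V = (0, 0), J = (1, 0), U = (0, 1).
1. Z lies on line VJ with VZ:ZJ = 1:2 ⇒ Z = (1/3, 0)
2. M lies on line ZJ with ZM:MJ = 5:4 ⇒ M = (19/27, 0)
2·[ZMU] = 10/27, 2·[JUZ] = 2/3
[ZMU]:[JUZ] = 10/27:2/3 = 5/9

[ZMU]:[JUZ] = 5/9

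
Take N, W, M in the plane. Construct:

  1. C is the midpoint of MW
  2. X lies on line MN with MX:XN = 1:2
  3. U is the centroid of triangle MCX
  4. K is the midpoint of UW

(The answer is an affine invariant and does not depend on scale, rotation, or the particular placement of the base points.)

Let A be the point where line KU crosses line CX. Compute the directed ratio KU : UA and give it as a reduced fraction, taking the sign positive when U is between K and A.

Work in coordinates with N = (0, 0), W = (1, 0), M = (0, 1).
1. C is the midpoint of MW ⇒ C = (1/2, 1/2)
2. X lies on line MN with MX:XN = 1:2 ⇒ X = (0, 2/3)
3. U is the centroid of triangle MCX ⇒ U = (1/6, 13/18)
4. K is the midpoint of UW ⇒ K = (7/12, 13/36)
line KU meets CX at A = (3/8, 13/24)
U = K + t·(A−K) with t = 2, so KU:UA = 2:-1

KU:UA = -2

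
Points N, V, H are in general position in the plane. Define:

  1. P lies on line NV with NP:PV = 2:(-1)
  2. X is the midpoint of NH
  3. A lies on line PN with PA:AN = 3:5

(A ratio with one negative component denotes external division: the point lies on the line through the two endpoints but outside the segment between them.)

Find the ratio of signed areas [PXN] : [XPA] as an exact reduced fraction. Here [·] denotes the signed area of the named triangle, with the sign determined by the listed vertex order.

Work in coordinates with N = (0, 0), V = (1, 0), H = (0, 1).
1. P lies on line NV with NP:PV = 2:(-1) ⇒ P = (2, 0)
2. X is the midpoint of NH ⇒ X = (0, 1/2)
3. A lies on line PN with PA:AN = 3:5 ⇒ A = (5/4, 0)
2·[PXN] = 1, 2·[XPA] = -3/8
[PXN]:[XPA] = 1:-3/8 = -8/3

[PXN]:[XPA] = -8/3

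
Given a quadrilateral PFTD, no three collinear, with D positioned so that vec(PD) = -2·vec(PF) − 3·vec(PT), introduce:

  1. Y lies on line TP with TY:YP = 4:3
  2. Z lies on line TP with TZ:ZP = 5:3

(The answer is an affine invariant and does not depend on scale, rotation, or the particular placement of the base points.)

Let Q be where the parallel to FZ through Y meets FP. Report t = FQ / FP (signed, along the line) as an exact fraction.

Set P = (0, 0), F = (1, 0), T = (0, 1), D = (-2, -3); any affine frame gives the same invariant.
1. Y lies on line TP with TY:YP = 4:3 ⇒ Y = (0, 3/7)
2. Z lies on line TP with TZ:ZP = 5:3 ⇒ Z = (0, 3/8)
through Y parallel to FZ: direction (-1, 3/8); meets FP at Q = (8/7, 0)
Q = F + t·(P−F) with t = -1/7

t = -1/7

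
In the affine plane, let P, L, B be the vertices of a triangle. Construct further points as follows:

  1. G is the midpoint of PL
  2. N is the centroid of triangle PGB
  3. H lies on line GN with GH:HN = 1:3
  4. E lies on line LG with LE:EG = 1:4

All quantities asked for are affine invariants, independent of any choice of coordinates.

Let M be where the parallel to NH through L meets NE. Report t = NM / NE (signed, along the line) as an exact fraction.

Assign P = (0, 0), L = (1, 0), B = (0, 1) — the answer is frame-independent, so this choice is without loss of generality.
1. G is the midpoint of PL ⇒ G = (1/2, 0)
2. N is the centroid of triangle PGB ⇒ N = (1/6, 1/3)
3. H lies on line GN with GH:HN = 1:3 ⇒ H = (5/12, 1/12)
4. E lies on line LG with LE:EG = 1:4 ⇒ E = (9/10, 0)
through L parallel to NH: direction (1/4, -1/4); meets NE at M = (13/12, -1/12)
M = N + t·(E−N) with t = 5/4

t = 5/4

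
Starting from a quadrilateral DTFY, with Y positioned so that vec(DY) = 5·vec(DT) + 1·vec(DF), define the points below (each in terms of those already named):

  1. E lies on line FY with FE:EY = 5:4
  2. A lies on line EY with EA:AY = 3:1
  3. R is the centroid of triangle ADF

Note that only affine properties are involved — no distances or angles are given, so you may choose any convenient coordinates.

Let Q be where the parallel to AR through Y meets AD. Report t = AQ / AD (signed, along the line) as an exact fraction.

Choose coordinates D = (0, 0), T = (1, 0), F = (0, 1), Y = (5, 1).
1. E lies on line FY with FE:EY = 5:4 ⇒ E = (25/9, 1)
2. A lies on line EY with EA:AY = 3:1 ⇒ A = (40/9, 1)
3. R is the centroid of triangle ADF ⇒ R = (40/27, 2/3)
through Y parallel to AR: direction (-80/27, -1/3); meets AD at Q = (35/9, 7/8)
Q = A + t·(D−A) with t = 1/8

t = 1/8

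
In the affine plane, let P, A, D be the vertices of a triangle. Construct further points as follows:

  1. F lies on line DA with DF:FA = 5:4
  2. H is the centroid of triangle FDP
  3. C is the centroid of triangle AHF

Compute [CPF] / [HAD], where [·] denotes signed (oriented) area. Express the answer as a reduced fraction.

[CPF]:[HAD] = -7/27

Work in coordinates with P = (0, 0), A = (1, 0), D = (0, 1).
1. F lies on line DA with DF:FA = 5:4 ⇒ F = (5/9, 4/9)
2. H is the centroid of triangle FDP ⇒ H = (5/27, 13/27)
3. C is the centroid of triangle AHF ⇒ C = (47/81, 25/81)
2·[CPF] = -7/81, 2·[HAD] = 1/3
[CPF]:[HAD] = -7/81:1/3 = -7/27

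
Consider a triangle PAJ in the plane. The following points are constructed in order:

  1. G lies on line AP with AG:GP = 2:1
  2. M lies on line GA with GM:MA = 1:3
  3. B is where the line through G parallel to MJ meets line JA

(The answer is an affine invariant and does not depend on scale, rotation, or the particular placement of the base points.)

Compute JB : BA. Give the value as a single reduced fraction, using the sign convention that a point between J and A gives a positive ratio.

JB:BA = -1/4

Set P = (0, 0), A = (1, 0), J = (0, 1); any affine frame gives the same invariant.
1. G lies on line AP with AG:GP = 2:1 ⇒ G = (1/3, 0)
2. M lies on line GA with GM:MA = 1:3 ⇒ M = (1/2, 0)
3. B is where the line through G parallel to MJ meets line JA ⇒ B = (-1/3, 4/3)
B = J + t·(A−J) with t = -1/3, so JB:BA = t:(1−t) = -1/3:4/3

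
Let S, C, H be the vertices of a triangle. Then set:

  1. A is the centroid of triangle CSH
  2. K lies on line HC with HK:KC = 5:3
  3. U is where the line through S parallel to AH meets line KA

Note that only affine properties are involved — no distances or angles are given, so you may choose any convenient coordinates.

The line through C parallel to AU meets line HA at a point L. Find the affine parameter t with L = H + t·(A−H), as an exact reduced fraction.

Work in coordinates with S = (0, 0), C = (1, 0), H = (0, 1).
1. A is the centroid of triangle CSH ⇒ A = (1/3, 1/3)
2. K lies on line HC with HK:KC = 5:3 ⇒ K = (5/8, 3/8)
3. U is where the line through S parallel to AH meets line KA ⇒ U = (-2/15, 4/15)
through C parallel to AU: direction (-7/15, -1/15); meets HA at L = (8/15, -1/15)
L = H + t·(A−H) with t = 8/5

t = 8/5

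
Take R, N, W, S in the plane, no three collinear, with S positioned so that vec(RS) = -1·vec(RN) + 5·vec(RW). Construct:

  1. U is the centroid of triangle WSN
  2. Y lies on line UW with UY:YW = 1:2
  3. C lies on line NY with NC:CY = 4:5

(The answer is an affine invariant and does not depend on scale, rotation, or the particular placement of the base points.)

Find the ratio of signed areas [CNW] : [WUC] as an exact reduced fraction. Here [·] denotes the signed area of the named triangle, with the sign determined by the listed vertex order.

[CNW]:[WUC] = 8/15

Assign R = (0, 0), N = (1, 0), W = (0, 1), S = (-1, 5) — the answer is frame-independent, so this choice is without loss of generality.
1. U is the centroid of triangle WSN ⇒ U = (0, 2)
2. Y lies on line UW with UY:YW = 1:2 ⇒ Y = (0, 5/3)
3. C lies on line NY with NC:CY = 4:5 ⇒ C = (5/9, 20/27)
2·[CNW] = -8/27, 2·[WUC] = -5/9
[CNW]:[WUC] = -8/27:-5/9 = 8/15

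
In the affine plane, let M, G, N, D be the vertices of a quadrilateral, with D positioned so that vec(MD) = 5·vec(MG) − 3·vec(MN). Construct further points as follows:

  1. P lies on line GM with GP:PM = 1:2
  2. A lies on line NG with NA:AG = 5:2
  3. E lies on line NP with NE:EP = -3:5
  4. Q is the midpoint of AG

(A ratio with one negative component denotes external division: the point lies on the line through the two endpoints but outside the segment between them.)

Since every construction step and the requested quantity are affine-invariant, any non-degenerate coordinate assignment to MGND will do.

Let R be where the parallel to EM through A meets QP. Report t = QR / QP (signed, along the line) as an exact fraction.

Assign M = (0, 0), G = (1, 0), N = (0, 1), D = (5, -3) — the answer is frame-independent, so this choice is without loss of generality.
1. P lies on line GM with GP:PM = 1:2 ⇒ P = (2/3, 0)
2. A lies on line NG with NA:AG = 5:2 ⇒ A = (5/7, 2/7)
3. E lies on line NP with NE:EP = -3:5 ⇒ E = (-1, 5/2)
4. Q is the midpoint of AG ⇒ Q = (6/7, 1/7)
through A parallel to EM: direction (1, -5/2); meets QP at R = (72/91, 17/182)
R = Q + t·(P−Q) with t = 9/26

t = 9/26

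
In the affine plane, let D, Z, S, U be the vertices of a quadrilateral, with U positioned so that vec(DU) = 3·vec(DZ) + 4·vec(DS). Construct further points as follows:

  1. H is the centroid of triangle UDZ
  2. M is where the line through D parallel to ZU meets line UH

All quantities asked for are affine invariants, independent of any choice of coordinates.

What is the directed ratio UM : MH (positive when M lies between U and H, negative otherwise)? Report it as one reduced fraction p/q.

Assign D = (0, 0), Z = (1, 0), S = (0, 1), U = (3, 4) — the answer is frame-independent, so this choice is without loss of generality.
1. H is the centroid of triangle UDZ ⇒ H = (4/3, 4/3)
2. M is where the line through D parallel to ZU meets line UH ⇒ M = (-2, -4)
M = U + t·(H−U) with t = 3, so UM:MH = t:(1−t) = 3:-2

UM:MH = -3/2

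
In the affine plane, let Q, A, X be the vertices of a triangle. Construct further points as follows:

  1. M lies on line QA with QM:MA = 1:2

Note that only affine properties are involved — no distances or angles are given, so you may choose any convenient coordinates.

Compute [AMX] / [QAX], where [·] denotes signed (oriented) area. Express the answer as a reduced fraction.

Set Q = (0, 0), A = (1, 0), X = (0, 1); any affine frame gives the same invariant.
1. M lies on line QA with QM:MA = 1:2 ⇒ M = (1/3, 0)
2·[AMX] = -2/3, 2·[QAX] = 1
[AMX]:[QAX] = -2/3:1 = -2/3

[AMX]:[QAX] = -2/3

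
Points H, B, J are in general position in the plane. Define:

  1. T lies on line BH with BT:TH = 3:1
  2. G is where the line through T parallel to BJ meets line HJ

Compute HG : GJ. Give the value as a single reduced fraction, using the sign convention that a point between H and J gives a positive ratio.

Set H = (0, 0), B = (1, 0), J = (0, 1); any affine frame gives the same invariant.
1. T lies on line BH with BT:TH = 3:1 ⇒ T = (1/4, 0)
2. G is where the line through T parallel to BJ meets line HJ ⇒ G = (0, 1/4)
G = H + t·(J−H) with t = 1/4, so HG:GJ = t:(1−t) = 1/4:3/4

HG:GJ = 1/3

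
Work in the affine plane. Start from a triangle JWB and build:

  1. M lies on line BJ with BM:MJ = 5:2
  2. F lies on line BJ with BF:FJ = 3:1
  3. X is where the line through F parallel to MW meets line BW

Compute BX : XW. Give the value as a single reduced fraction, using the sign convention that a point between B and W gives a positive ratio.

Set J = (0, 0), W = (1, 0), B = (0, 1); any affine frame gives the same invariant.
1. M lies on line BJ with BM:MJ = 5:2 ⇒ M = (0, 2/7)
2. F lies on line BJ with BF:FJ = 3:1 ⇒ F = (0, 1/4)
3. X is where the line through F parallel to MW meets line BW ⇒ X = (21/20, -1/20)
X = B + t·(W−B) with t = 21/20, so BX:XW = t:(1−t) = 21/20:-1/20

BX:XW = -21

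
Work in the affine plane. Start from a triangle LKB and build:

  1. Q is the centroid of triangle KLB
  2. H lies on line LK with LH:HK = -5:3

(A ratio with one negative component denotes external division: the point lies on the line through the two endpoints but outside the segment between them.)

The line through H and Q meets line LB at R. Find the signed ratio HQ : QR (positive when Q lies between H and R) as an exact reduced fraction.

Work in coordinates with L = (0, 0), K = (1, 0), B = (0, 1).
1. Q is the centroid of triangle KLB ⇒ Q = (1/3, 1/3)
2. H lies on line LK with LH:HK = -5:3 ⇒ H = (5/2, 0)
line HQ meets LB at R = (0, 5/13)
Q = H + t·(R−H) with t = 13/15, so HQ:QR = 13/15:2/15

HQ:QR = 13/2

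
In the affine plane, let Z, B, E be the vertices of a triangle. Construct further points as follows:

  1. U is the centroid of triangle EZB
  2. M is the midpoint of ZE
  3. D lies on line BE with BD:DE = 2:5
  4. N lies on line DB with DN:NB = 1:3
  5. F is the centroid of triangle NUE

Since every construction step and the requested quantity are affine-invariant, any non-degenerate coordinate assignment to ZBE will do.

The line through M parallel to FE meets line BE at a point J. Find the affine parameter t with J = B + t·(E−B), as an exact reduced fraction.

t = 75/28

Choose coordinates Z = (0, 0), B = (1, 0), E = (0, 1).
1. U is the centroid of triangle EZB ⇒ U = (1/3, 1/3)
2. M is the midpoint of ZE ⇒ M = (0, 1/2)
3. D lies on line BE with BD:DE = 2:5 ⇒ D = (5/7, 2/7)
4. N lies on line DB with DN:NB = 1:3 ⇒ N = (11/14, 3/14)
5. F is the centroid of triangle NUE ⇒ F = (47/126, 65/126)
through M parallel to FE: direction (-47/126, 61/126); meets BE at J = (-47/28, 75/28)
J = B + t·(E−B) with t = 75/28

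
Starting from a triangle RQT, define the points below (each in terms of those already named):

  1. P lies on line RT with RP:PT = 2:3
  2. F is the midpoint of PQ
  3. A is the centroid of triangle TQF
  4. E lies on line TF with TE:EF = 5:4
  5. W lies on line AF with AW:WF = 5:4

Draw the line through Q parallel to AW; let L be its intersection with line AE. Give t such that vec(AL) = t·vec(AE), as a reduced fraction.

Work in coordinates with R = (0, 0), Q = (1, 0), T = (0, 1).
1. P lies on line RT with RP:PT = 2:3 ⇒ P = (0, 2/5)
2. F is the midpoint of PQ ⇒ F = (1/2, 1/5)
3. A is the centroid of triangle TQF ⇒ A = (1/2, 2/5)
4. E lies on line TF with TE:EF = 5:4 ⇒ E = (5/18, 5/9)
5. W lies on line AF with AW:WF = 5:4 ⇒ W = (1/2, 13/45)
through Q parallel to AW: direction (0, -1/9); meets AE at L = (1, 1/20)
L = A + t·(E−A) with t = -9/4

t = -9/4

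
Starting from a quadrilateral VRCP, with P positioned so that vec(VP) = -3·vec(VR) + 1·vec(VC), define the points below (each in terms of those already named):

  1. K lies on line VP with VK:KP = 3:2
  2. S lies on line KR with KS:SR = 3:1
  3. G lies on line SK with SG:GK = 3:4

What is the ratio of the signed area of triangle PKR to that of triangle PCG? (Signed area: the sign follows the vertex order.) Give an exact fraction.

[PKR]:[PCG] = -14/69

Work in coordinates with V = (0, 0), R = (1, 0), C = (0, 1), P = (-3, 1).
1. K lies on line VP with VK:KP = 3:2 ⇒ K = (-9/5, 3/5)
2. S lies on line KR with KS:SR = 3:1 ⇒ S = (3/10, 3/20)
3. G lies on line SK with SG:GK = 3:4 ⇒ G = (-3/5, 12/35)
2·[PKR] = 2/5, 2·[PCG] = -69/35
[PKR]:[PCG] = 2/5:-69/35 = -14/69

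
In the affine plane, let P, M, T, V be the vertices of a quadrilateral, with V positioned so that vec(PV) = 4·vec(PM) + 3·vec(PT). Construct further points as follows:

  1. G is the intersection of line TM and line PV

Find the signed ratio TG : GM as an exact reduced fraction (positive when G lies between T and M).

TG:GM = 4/3

Assign P = (0, 0), M = (1, 0), T = (0, 1), V = (4, 3) — the answer is frame-independent, so this choice is without loss of generality.
1. G is the intersection of line TM and line PV ⇒ G = (4/7, 3/7)
G = T + t·(M−T) with t = 4/7, so TG:GM = t:(1−t) = 4/7:3/7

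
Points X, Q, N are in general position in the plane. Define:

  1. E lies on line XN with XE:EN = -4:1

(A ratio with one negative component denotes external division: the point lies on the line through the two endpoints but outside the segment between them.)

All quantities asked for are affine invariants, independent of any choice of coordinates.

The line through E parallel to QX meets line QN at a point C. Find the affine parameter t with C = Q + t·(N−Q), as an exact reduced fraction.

Set X = (0, 0), Q = (1, 0), N = (0, 1); any affine frame gives the same invariant.
1. E lies on line XN with XE:EN = -4:1 ⇒ E = (0, 4/3)
through E parallel to QX: direction (-1, 0); meets QN at C = (-1/3, 4/3)
C = Q + t·(N−Q) with t = 4/3

t = 4/3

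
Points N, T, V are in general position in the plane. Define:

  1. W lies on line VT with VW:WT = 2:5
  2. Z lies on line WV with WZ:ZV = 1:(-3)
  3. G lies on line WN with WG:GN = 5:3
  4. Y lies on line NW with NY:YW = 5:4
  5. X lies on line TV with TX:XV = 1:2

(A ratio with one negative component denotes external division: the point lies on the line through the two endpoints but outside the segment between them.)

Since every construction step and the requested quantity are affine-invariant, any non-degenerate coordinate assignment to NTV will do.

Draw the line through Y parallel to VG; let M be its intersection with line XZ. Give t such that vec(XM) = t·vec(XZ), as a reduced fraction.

Work in coordinates with N = (0, 0), T = (1, 0), V = (0, 1).
1. W lies on line VT with VW:WT = 2:5 ⇒ W = (2/7, 5/7)
2. Z lies on line WV with WZ:ZV = 1:(-3) ⇒ Z = (3/7, 4/7)
3. G lies on line WN with WG:GN = 5:3 ⇒ G = (3/28, 15/56)
4. Y lies on line NW with NY:YW = 5:4 ⇒ Y = (10/63, 25/63)
5. X lies on line TV with TX:XV = 1:2 ⇒ X = (2/3, 1/3)
through Y parallel to VG: direction (3/28, -41/56); meets XZ at M = (26/315, 289/315)
M = X + t·(Z−X) with t = 184/75

t = 184/75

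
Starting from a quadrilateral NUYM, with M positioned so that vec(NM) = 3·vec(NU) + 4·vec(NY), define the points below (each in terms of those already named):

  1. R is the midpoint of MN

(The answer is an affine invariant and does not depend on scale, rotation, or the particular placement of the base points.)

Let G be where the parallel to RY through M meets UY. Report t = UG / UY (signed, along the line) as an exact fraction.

t = 8/5

Assign N = (0, 0), U = (1, 0), Y = (0, 1), M = (3, 4) — the answer is frame-independent, so this choice is without loss of generality.
1. R is the midpoint of MN ⇒ R = (3/2, 2)
through M parallel to RY: direction (-3/2, -1); meets UY at G = (-3/5, 8/5)
G = U + t·(Y−U) with t = 8/5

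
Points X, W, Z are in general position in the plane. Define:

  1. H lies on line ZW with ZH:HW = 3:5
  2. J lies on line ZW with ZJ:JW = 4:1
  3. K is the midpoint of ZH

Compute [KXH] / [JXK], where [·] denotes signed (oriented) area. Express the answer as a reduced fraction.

[KXH]:[JXK] = -15/49

Work in coordinates with X = (0, 0), W = (1, 0), Z = (0, 1).
1. H lies on line ZW with ZH:HW = 3:5 ⇒ H = (3/8, 5/8)
2. J lies on line ZW with ZJ:JW = 4:1 ⇒ J = (4/5, 1/5)
3. K is the midpoint of ZH ⇒ K = (3/16, 13/16)
2·[KXH] = 3/16, 2·[JXK] = -49/80
[KXH]:[JXK] = 3/16:-49/80 = -15/49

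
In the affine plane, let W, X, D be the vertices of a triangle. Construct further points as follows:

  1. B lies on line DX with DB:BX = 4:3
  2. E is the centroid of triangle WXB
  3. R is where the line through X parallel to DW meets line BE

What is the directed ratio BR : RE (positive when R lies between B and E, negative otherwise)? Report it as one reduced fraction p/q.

BR:RE = -9/10

Assign W = (0, 0), X = (1, 0), D = (0, 1) — the answer is frame-independent, so this choice is without loss of generality.
1. B lies on line DX with DB:BX = 4:3 ⇒ B = (4/7, 3/7)
2. E is the centroid of triangle WXB ⇒ E = (11/21, 1/7)
3. R is where the line through X parallel to DW meets line BE ⇒ R = (1, 3)
R = B + t·(E−B) with t = -9, so BR:RE = t:(1−t) = -9:10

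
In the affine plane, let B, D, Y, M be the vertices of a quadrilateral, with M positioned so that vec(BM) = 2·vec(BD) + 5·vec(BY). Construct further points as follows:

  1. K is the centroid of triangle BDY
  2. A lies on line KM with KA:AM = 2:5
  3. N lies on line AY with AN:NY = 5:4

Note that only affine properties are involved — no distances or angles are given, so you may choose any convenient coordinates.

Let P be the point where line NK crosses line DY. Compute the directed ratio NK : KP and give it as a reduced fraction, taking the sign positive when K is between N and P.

Assign B = (0, 0), D = (1, 0), Y = (0, 1), M = (2, 5) — the answer is frame-independent, so this choice is without loss of generality.
1. K is the centroid of triangle BDY ⇒ K = (1/3, 1/3)
2. A lies on line KM with KA:AM = 2:5 ⇒ A = (17/21, 5/3)
3. N lies on line AY with AN:NY = 5:4 ⇒ N = (68/189, 35/27)
line NK meets DY at P = (64/187, 123/187)
K = N + t·(P−N) with t = 187/124, so NK:KP = 187/124:-63/124

NK:KP = -187/63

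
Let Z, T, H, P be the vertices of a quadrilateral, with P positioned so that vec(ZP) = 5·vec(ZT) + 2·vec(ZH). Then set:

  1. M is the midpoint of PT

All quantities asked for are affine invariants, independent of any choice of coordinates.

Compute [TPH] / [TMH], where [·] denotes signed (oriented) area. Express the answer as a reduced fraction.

Work in coordinates with Z = (0, 0), T = (1, 0), H = (0, 1), P = (5, 2).
1. M is the midpoint of PT ⇒ M = (3, 1)
2·[TPH] = 6, 2·[TMH] = 3
[TPH]:[TMH] = 6:3 = 2

[TPH]:[TMH] = 2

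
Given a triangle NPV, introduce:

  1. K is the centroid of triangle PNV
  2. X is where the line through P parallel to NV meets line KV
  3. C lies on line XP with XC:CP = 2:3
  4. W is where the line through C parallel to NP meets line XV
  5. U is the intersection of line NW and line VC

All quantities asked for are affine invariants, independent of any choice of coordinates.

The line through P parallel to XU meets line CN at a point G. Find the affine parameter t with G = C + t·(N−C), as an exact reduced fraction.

Work in coordinates with N = (0, 0), P = (1, 0), V = (0, 1).
1. K is the centroid of triangle PNV ⇒ K = (1/3, 1/3)
2. X is where the line through P parallel to NV meets line KV ⇒ X = (1, -1)
3. C lies on line XP with XC:CP = 2:3 ⇒ C = (1, -3/5)
4. W is where the line through C parallel to NP meets line XV ⇒ W = (4/5, -3/5)
5. U is the intersection of line NW and line VC ⇒ U = (20/17, -15/17)
through P parallel to XU: direction (3/17, 2/17); meets CN at G = (10/19, -6/19)
G = C + t·(N−C) with t = 9/19

t = 9/19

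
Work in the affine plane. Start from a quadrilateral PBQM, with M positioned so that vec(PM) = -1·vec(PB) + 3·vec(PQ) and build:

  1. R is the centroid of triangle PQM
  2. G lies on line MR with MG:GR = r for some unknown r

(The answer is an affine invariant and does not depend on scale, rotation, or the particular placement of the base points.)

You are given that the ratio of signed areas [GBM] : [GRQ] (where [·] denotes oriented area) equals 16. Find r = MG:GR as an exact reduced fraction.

Choose coordinates P = (0, 0), B = (1, 0), Q = (0, 1), M = (-1, 3).
1. R is the centroid of triangle PQM ⇒ R = (-1/3, 4/3)
2. With MG:GR = r, write λ = r/(r+1) so G = M + λ·(R−M); G is affine-linear in λ
Every point depending on G is an affine combination of G and λ-independent points, so each such coordinate is linear in λ; the λ² term in each signed area is a multiple of (R−M)×(R−M) = 0, so 2·[GBM] and 2·[GRQ] are each linear in λ. Evaluating at λ=0 and λ=1:
  2·[GBM] = 4/3·λ,   2·[GRQ] = -1/3·λ + 1/3
So [GBM]:[GRQ] = (4/3·λ) / (-1/3·λ + 1/3). Setting this equal to 16:
  4/3·λ = 16·(-1/3·λ + 1/3)  ⇒  λ = 4/5
Then r = λ/(1−λ) = (4/5)/(1/5) = 4. Check: with r = 4, G = (-7/15, 5/3) and [GBM]:[GRQ] = 16 as required.

r = 4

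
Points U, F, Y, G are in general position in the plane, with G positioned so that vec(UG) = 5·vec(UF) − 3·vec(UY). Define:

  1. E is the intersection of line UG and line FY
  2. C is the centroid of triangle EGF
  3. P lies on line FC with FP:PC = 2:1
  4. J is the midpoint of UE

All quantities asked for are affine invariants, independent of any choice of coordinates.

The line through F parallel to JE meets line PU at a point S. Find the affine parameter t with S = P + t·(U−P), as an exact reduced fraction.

t = -4/5

Assign U = (0, 0), F = (1, 0), Y = (0, 1), G = (5, -3) — the answer is frame-independent, so this choice is without loss of generality.
1. E is the intersection of line UG and line FY ⇒ E = (5/2, -3/2)
2. C is the centroid of triangle EGF ⇒ C = (17/6, -3/2)
3. P lies on line FC with FP:PC = 2:1 ⇒ P = (20/9, -1)
4. J is the midpoint of UE ⇒ J = (5/4, -3/4)
through F parallel to JE: direction (5/4, -3/4); meets PU at S = (4, -9/5)
S = P + t·(U−P) with t = -4/5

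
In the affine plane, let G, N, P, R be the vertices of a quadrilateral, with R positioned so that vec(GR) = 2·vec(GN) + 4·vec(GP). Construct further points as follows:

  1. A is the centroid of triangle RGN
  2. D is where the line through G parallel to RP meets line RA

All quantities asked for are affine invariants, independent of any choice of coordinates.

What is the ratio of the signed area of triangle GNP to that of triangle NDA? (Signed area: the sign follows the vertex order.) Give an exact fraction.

Choose coordinates G = (0, 0), N = (1, 0), P = (0, 1), R = (2, 4).
1. A is the centroid of triangle RGN ⇒ A = (1, 4/3)
2. D is where the line through G parallel to RP meets line RA ⇒ D = (8/7, 12/7)
2·[GNP] = 1, 2·[NDA] = 4/21
[GNP]:[NDA] = 1:4/21 = 21/4

[GNP]:[NDA] = 21/4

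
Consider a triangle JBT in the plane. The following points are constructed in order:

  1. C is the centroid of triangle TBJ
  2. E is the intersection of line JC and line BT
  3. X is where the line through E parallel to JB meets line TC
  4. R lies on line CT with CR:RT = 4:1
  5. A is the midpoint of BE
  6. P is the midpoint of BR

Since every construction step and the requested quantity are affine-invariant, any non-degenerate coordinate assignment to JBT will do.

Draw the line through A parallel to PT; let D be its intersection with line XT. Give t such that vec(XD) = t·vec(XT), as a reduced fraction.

Work in coordinates with J = (0, 0), B = (1, 0), T = (0, 1).
1. C is the centroid of triangle TBJ ⇒ C = (1/3, 1/3)
2. E is the intersection of line JC and line BT ⇒ E = (1/2, 1/2)
3. X is where the line through E parallel to JB meets line TC ⇒ X = (1/4, 1/2)
4. R lies on line CT with CR:RT = 4:1 ⇒ R = (1/15, 13/15)
5. A is the midpoint of BE ⇒ A = (3/4, 1/4)
6. P is the midpoint of BR ⇒ P = (8/15, 13/30)
through A parallel to PT: direction (-8/15, 17/30); meets XT at D = (-1/20, 11/10)
D = X + t·(T−X) with t = 6/5

t = 6/5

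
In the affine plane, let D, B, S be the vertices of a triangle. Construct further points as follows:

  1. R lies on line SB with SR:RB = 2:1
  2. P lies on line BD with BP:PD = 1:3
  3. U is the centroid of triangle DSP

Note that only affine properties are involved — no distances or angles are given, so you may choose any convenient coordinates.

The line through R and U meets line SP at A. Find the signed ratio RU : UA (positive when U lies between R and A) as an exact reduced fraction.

RU:UA = -5/3

Set D = (0, 0), B = (1, 0), S = (0, 1); any affine frame gives the same invariant.
1. R lies on line SB with SR:RB = 2:1 ⇒ R = (2/3, 1/3)
2. P lies on line BD with BP:PD = 1:3 ⇒ P = (3/4, 0)
3. U is the centroid of triangle DSP ⇒ U = (1/4, 1/3)
line RU meets SP at A = (1/2, 1/3)
U = R + t·(A−R) with t = 5/2, so RU:UA = 5/2:-3/2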